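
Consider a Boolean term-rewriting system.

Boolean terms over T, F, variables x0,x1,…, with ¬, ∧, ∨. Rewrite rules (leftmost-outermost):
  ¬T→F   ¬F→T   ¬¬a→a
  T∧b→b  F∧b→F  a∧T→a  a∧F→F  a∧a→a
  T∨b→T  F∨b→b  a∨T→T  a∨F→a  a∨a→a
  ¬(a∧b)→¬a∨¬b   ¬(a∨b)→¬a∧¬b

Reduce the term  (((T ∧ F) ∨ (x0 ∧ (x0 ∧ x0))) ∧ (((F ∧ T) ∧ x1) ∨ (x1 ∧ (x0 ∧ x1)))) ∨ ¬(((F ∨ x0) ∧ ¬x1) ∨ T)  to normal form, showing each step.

  start: (((T ∧ F) ∨ (x0 ∧ (x0 ∧ x0))) ∧ (((F ∧ T) ∧ x1) ∨ (x1 ∧ (x0 ∧ x1)))) ∨ ¬(((F ∨ x0) ∧ ¬x1) ∨ T)
  →1  ((F ∨ (x0 ∧ (x0 ∧ x0))) ∧ (((F ∧ T) ∧ x1) ∨ (x1 ∧ (x0 ∧ x1)))) ∨ ¬(((F ∨ x0) ∧ ¬x1) ∨ T)
  →2  ((x0 ∧ (x0 ∧ x0)) ∧ (((F ∧ T) ∧ x1) ∨ (x1 ∧ (x0 ∧ x1)))) ∨ ¬(((F ∨ x0) ∧ ¬x1) ∨ T)
  →3  ((x0 ∧ x0) ∧ (((F ∧ T) ∧ x1) ∨ (x1 ∧ (x0 ∧ x1)))) ∨ ¬(((F ∨ x0) ∧ ¬x1) ∨ T)
  →4  (x0 ∧ (((F ∧ T) ∧ x1) ∨ (x1 ∧ (x0 ∧ x1)))) ∨ ¬(((F ∨ x0) ∧ ¬x1) ∨ T)
  →5  (x0 ∧ ((F ∧ x1) ∨ (x1 ∧ (x0 ∧ x1)))) ∨ ¬(((F ∨ x0) ∧ ¬x1) ∨ T)
  →6  (x0 ∧ (F ∨ (x1 ∧ (x0 ∧ x1)))) ∨ ¬(((F ∨ x0) ∧ ¬x1) ∨ T)
  →7  (x0 ∧ (x1 ∧ (x0 ∧ x1))) ∨ ¬(((F ∨ x0) ∧ ¬x1) ∨ T)
  →8  (x0 ∧ (x1 ∧ (x0 ∧ x1))) ∨ (¬((F ∨ x0) ∧ ¬x1) ∧ ¬T)
  →9  (x0 ∧ (x1 ∧ (x0 ∧ x1))) ∨ ((¬(F ∨ x0) ∨ ¬¬x1) ∧ ¬T)
  →10  (x0 ∧ (x1 ∧ (x0 ∧ x1))) ∨ (((¬F ∧ ¬x0) ∨ ¬¬x1) ∧ ¬T)
  →11  (x0 ∧ (x1 ∧ (x0 ∧ x1))) ∨ (((T ∧ ¬x0) ∨ ¬¬x1) ∧ ¬T)
  →12  (x0 ∧ (x1 ∧ (x0 ∧ x1))) ∨ ((¬x0 ∨ ¬¬x1) ∧ ¬T)
  →13  (x0 ∧ (x1 ∧ (x0 ∧ x1))) ∨ ((¬x0 ∨ x1) ∧ ¬T)
  →14  (x0 ∧ (x1 ∧ (x0 ∧ x1))) ∨ ((¬x0 ∨ x1) ∧ F)
  →15  (x0 ∧ (x1 ∧ (x0 ∧ x1))) ∨ F
  →16  x0 ∧ (x1 ∧ (x0 ∧ x1))

Answer: normal form = x0 ∧ (x1 ∧ (x0 ∧ x1))  (in 16 steps)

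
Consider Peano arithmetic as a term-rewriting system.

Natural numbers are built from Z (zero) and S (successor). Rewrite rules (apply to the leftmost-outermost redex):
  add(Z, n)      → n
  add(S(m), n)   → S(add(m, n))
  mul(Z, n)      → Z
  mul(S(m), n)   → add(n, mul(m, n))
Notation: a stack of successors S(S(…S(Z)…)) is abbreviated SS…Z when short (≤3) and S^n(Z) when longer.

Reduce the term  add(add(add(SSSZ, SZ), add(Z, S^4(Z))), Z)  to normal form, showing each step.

Answer: normal form = S^8(Z)  (in 19 steps)

Reduction:
  start: add(add(add(SSSZ, SZ), add(Z, S^4(Z))), Z)
  [1] add(add(S(add(SSZ, SZ)), add(Z, S^4(Z))), Z)
  [2] add(S(add(add(SSZ, SZ), add(Z, S^4(Z)))), Z)
  [3] S(add(add(add(SSZ, SZ), add(Z, S^4(Z))), Z))
  [4] S(add(add(S(add(SZ, SZ)), add(Z, S^4(Z))), Z))
  [5] S(add(S(add(add(SZ, SZ), add(Z, S^4(Z)))), Z))
  [6] S(S(add(add(add(SZ, SZ), add(Z, S^4(Z))), Z)))
  [7] S(S(add(add(S(add(Z, SZ)), add(Z, S^4(Z))), Z)))
  [8] S(S(add(S(add(add(Z, SZ), add(Z, S^4(Z)))), Z)))
  [9] S(S(S(add(add(add(Z, SZ), add(Z, S^4(Z))), Z))))
  [10] S(S(S(add(add(SZ, add(Z, S^4(Z))), Z))))
  [11] S(S(S(add(S(add(Z, add(Z, S^4(Z)))), Z))))
  [12] S(S(S(S(add(add(Z, add(Z, S^4(Z))), Z)))))
  [13] S(S(S(S(add(add(Z, S^4(Z)), Z)))))
  [14] S(S(S(S(add(S^4(Z), Z)))))
  [15] S(S(S(S(S(add(SSSZ, Z))))))
  [16] S(S(S(S(S(S(add(SSZ, Z)))))))
  [17] S(S(S(S(S(S(S(add(SZ, Z))))))))
  [18] S(S(S(S(S(S(S(S(add(Z, Z)))))))))
  [19] S^8(Z)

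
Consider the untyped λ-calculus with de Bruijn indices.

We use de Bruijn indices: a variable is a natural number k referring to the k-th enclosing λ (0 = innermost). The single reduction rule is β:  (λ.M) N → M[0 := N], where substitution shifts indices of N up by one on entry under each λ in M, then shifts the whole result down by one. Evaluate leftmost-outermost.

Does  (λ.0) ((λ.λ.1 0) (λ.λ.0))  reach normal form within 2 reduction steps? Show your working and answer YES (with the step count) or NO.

  start: (λ.0) ((λ.λ.1 0) (λ.λ.0))
  →1  (λ.λ.1 0) (λ.λ.0)
  →2  λ.(λ.λ.0) 0

Answer: NO — after 2 steps the term is λ.(λ.λ.0) 0, not yet normal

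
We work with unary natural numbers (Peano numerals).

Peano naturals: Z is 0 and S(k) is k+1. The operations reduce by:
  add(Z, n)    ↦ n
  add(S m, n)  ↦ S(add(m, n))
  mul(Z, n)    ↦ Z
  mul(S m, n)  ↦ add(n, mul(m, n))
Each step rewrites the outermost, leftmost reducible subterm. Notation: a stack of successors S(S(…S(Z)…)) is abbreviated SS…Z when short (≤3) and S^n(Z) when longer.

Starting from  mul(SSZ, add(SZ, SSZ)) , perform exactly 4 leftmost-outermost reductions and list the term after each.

  start: mul(SSZ, add(SZ, SSZ))
  [1] add(add(SZ, SSZ), mul(SZ, add(SZ, SSZ)))
  [2] add(S(add(Z, SSZ)), mul(SZ, add(SZ, SSZ)))
  [3] S(add(add(Z, SSZ), mul(SZ, add(SZ, SSZ))))
  [4] S(add(SSZ, mul(SZ, add(SZ, SSZ))))

Answer: after 4 steps: S(add(SSZ, mul(SZ, add(SZ, SSZ))))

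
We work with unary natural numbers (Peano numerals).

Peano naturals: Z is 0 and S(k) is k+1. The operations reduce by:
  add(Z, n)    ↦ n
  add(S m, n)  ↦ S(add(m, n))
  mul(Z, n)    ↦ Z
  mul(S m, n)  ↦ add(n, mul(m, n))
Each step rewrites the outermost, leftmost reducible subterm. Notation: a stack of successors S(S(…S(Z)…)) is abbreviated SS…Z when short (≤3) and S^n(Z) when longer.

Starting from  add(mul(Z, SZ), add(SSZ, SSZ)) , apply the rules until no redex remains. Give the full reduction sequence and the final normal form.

Answer: normal form = S^4(Z)  (in 5 steps)

Derivation:
  start: add(mul(Z, SZ), add(SSZ, SSZ))
  [1] add(Z, add(SSZ, SSZ))
  [2] add(SSZ, SSZ)
  [3] S(add(SZ, SSZ))
  [4] S(S(add(Z, SSZ)))
  [5] S^4(Z)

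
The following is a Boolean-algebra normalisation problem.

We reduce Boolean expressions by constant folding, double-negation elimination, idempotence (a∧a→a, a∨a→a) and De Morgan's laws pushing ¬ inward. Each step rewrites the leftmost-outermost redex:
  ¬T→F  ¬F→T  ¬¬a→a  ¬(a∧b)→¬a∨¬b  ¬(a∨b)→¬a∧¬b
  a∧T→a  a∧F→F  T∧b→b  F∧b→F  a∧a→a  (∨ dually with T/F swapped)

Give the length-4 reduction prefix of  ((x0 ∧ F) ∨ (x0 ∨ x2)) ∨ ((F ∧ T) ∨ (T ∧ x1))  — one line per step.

Answer: after 4 steps: (x0 ∨ x2) ∨ (T ∧ x1)

Derivation:
  start: ((x0 ∧ F) ∨ (x0 ∨ x2)) ∨ ((F ∧ T) ∨ (T ∧ x1))
  step 1: (F ∨ (x0 ∨ x2)) ∨ ((F ∧ T) ∨ (T ∧ x1))
  step 2: (x0 ∨ x2) ∨ ((F ∧ T) ∨ (T ∧ x1))
  step 3: (x0 ∨ x2) ∨ (F ∨ (T ∧ x1))
  step 4: (x0 ∨ x2) ∨ (T ∧ x1)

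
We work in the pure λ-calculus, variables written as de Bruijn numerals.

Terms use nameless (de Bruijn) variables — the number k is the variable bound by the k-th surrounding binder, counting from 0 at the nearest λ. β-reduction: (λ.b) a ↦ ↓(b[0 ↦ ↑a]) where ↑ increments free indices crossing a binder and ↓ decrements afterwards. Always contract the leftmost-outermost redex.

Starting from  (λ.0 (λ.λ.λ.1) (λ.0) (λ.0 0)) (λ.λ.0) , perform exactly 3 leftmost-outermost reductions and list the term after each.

  start: (λ.0 (λ.λ.λ.1) (λ.0) (λ.0 0)) (λ.λ.0)
  step 1: (λ.λ.0) (λ.λ.λ.1) (λ.0) (λ.0 0)
  step 2: (λ.0) (λ.0) (λ.0 0)
  step 3: (λ.0) (λ.0 0)

Answer: after 3 steps: (λ.0) (λ.0 0)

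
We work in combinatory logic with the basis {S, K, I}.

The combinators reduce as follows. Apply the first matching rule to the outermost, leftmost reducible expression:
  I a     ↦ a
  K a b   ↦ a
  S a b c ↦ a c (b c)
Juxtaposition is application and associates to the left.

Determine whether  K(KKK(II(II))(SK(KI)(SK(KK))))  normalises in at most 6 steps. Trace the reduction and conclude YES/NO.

  start: K(KKK(II(II))(SK(KI)(SK(KK))))
  step 1: K(K(II(II))(SK(KI)(SK(KK))))
  step 2: K(II(II))
  step 3: K(I(II))
  step 4: K(II)
  step 5: KI

Answer: YES — reaches normal form KI in 5 ≤ 6 steps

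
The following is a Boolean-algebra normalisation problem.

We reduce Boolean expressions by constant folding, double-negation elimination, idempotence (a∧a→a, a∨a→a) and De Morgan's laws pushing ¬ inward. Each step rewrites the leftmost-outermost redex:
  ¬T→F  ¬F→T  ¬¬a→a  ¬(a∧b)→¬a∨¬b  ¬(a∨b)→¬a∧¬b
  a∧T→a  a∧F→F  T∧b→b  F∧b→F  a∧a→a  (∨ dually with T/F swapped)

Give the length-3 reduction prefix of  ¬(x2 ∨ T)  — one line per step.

  start: ¬(x2 ∨ T)
  →1  ¬x2 ∧ ¬T
  →2  ¬x2 ∧ F
  →3  F

Answer: after 3 steps: F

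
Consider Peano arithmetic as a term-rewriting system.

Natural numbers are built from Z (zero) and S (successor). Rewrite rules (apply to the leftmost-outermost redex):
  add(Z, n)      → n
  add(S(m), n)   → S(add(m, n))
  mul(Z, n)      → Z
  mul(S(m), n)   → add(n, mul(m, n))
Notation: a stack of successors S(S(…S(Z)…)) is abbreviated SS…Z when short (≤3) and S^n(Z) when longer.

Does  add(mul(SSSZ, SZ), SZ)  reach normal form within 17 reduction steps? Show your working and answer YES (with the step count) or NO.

Answer: YES — reaches normal form S^4(Z) in 14 ≤ 17 steps

Working:
  start: add(mul(SSSZ, SZ), SZ)
  [1] add(add(SZ, mul(SSZ, SZ)), SZ)
  [2] add(S(add(Z, mul(SSZ, SZ))), SZ)
  [3] S(add(add(Z, mul(SSZ, SZ)), SZ))
  [4] S(add(mul(SSZ, SZ), SZ))
  [5] S(add(add(SZ, mul(SZ, SZ)), SZ))
  [6] S(add(S(add(Z, mul(SZ, SZ))), SZ))
  [7] S(S(add(add(Z, mul(SZ, SZ)), SZ)))
  [8] S(S(add(mul(SZ, SZ), SZ)))
  [9] S(S(add(add(SZ, mul(Z, SZ)), SZ)))
  [10] S(S(add(S(add(Z, mul(Z, SZ))), SZ)))
  [11] S(S(S(add(add(Z, mul(Z, SZ)), SZ))))
  [12] S(S(S(add(mul(Z, SZ), SZ))))
  [13] S(S(S(add(Z, SZ))))
  [14] S^4(Z)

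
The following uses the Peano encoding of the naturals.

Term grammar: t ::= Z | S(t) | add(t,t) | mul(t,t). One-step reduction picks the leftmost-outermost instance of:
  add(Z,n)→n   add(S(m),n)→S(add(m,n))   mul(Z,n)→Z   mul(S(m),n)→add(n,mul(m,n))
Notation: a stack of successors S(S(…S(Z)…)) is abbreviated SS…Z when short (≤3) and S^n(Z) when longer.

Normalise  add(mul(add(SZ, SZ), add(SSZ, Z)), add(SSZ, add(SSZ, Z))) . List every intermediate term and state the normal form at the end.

  start: add(mul(add(SZ, SZ), add(SSZ, Z)), add(SSZ, add(SSZ, Z)))
  step 1: add(mul(S(add(Z, SZ)), add(SSZ, Z)), add(SSZ, add(SSZ, Z)))
  step 2: add(add(add(SSZ, Z), mul(add(Z, SZ), add(SSZ, Z))), add(SSZ, add(SSZ, Z)))
  step 3: add(add(S(add(SZ, Z)), mul(add(Z, SZ), add(SSZ, Z))), add(SSZ, add(SSZ, Z)))
  step 4: add(S(add(add(SZ, Z), mul(add(Z, SZ), add(SSZ, Z)))), add(SSZ, add(SSZ, Z)))
  step 5: S(add(add(add(SZ, Z), mul(add(Z, SZ), add(SSZ, Z))), add(SSZ, add(SSZ, Z))))
  step 6: S(add(add(S(add(Z, Z)), mul(add(Z, SZ), add(SSZ, Z))), add(SSZ, add(SSZ, Z))))
  step 7: S(add(S(add(add(Z, Z), mul(add(Z, SZ), add(SSZ, Z)))), add(SSZ, add(SSZ, Z))))
  step 8: S(S(add(add(add(Z, Z), mul(add(Z, SZ), add(SSZ, Z))), add(SSZ, add(SSZ, Z)))))
  step 9: S(S(add(add(Z, mul(add(Z, SZ), add(SSZ, Z))), add(SSZ, add(SSZ, Z)))))
  step 10: S(S(add(mul(add(Z, SZ), add(SSZ, Z)), add(SSZ, add(SSZ, Z)))))
  step 11: S(S(add(mul(SZ, add(SSZ, Z)), add(SSZ, add(SSZ, Z)))))
  step 12: S(S(add(add(add(SSZ, Z), mul(Z, add(SSZ, Z))), add(SSZ, add(SSZ, Z)))))
  step 13: S(S(add(add(S(add(SZ, Z)), mul(Z, add(SSZ, Z))), add(SSZ, add(SSZ, Z)))))
  step 14: S(S(add(S(add(add(SZ, Z), mul(Z, add(SSZ, Z)))), add(SSZ, add(SSZ, Z)))))
  step 15: S(S(S(add(add(add(SZ, Z), mul(Z, add(SSZ, Z))), add(SSZ, add(SSZ, Z))))))
  step 16: S(S(S(add(add(S(add(Z, Z)), mul(Z, add(SSZ, Z))), add(SSZ, add(SSZ, Z))))))
  step 17: S(S(S(add(S(add(add(Z, Z), mul(Z, add(SSZ, Z)))), add(SSZ, add(SSZ, Z))))))
  step 18: S(S(S(S(add(add(add(Z, Z), mul(Z, add(SSZ, Z))), add(SSZ, add(SSZ, Z)))))))
  step 19: S(S(S(S(add(add(Z, mul(Z, add(SSZ, Z))), add(SSZ, add(SSZ, Z)))))))
  step 20: S(S(S(S(add(mul(Z, add(SSZ, Z)), add(SSZ, add(SSZ, Z)))))))
  step 21: S(S(S(S(add(Z, add(SSZ, add(SSZ, Z)))))))
  step 22: S(S(S(S(add(SSZ, add(SSZ, Z))))))
  step 23: S(S(S(S(S(add(SZ, add(SSZ, Z)))))))
  step 24: S(S(S(S(S(S(add(Z, add(SSZ, Z))))))))
  step 25: S(S(S(S(S(S(add(SSZ, Z)))))))
  step 26: S(S(S(S(S(S(S(add(SZ, Z))))))))
  step 27: S(S(S(S(S(S(S(S(add(Z, Z)))))))))
  step 28: S^8(Z)

Answer: normal form = S^8(Z)  (in 28 steps)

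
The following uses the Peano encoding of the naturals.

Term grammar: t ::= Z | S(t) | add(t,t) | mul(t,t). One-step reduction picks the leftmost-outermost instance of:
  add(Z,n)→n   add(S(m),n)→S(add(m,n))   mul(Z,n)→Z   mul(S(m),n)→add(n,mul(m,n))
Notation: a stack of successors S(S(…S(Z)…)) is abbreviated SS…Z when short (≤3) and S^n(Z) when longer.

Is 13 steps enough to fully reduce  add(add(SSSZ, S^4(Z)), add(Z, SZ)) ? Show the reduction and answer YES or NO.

  start: add(add(SSSZ, S^4(Z)), add(Z, SZ))
  [1] add(S(add(SSZ, S^4(Z))), add(Z, SZ))
  [2] S(add(add(SSZ, S^4(Z)), add(Z, SZ)))
  [3] S(add(S(add(SZ, S^4(Z))), add(Z, SZ)))
  [4] S(S(add(add(SZ, S^4(Z)), add(Z, SZ))))
  [5] S(S(add(S(add(Z, S^4(Z))), add(Z, SZ))))
  [6] S(S(S(add(add(Z, S^4(Z)), add(Z, SZ)))))
  [7] S(S(S(add(S^4(Z), add(Z, SZ)))))
  [8] S(S(S(S(add(SSSZ, add(Z, SZ))))))
  [9] S(S(S(S(S(add(SSZ, add(Z, SZ)))))))
  [10] S(S(S(S(S(S(add(SZ, add(Z, SZ))))))))
  [11] S(S(S(S(S(S(S(add(Z, add(Z, SZ)))))))))
  [12] S(S(S(S(S(S(S(add(Z, SZ))))))))
  [13] S^8(Z)

Answer: YES — reaches normal form S^8(Z) in 13 ≤ 13 steps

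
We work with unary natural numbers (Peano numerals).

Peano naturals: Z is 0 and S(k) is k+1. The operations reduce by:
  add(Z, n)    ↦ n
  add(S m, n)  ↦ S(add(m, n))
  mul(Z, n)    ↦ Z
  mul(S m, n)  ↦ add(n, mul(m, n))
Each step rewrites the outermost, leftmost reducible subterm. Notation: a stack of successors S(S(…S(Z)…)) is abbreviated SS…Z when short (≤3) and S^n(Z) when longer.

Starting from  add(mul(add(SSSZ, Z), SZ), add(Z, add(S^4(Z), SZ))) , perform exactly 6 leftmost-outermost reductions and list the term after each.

Answer: after 6 steps: S(add(mul(S(add(SZ, Z)), SZ), add(Z, add(S^4(Z), SZ))))

Reduction:
  start: add(mul(add(SSSZ, Z), SZ), add(Z, add(S^4(Z), SZ)))
  [1] add(mul(S(add(SSZ, Z)), SZ), add(Z, add(S^4(Z), SZ)))
  [2] add(add(SZ, mul(add(SSZ, Z), SZ)), add(Z, add(S^4(Z), SZ)))
  [3] add(S(add(Z, mul(add(SSZ, Z), SZ))), add(Z, add(S^4(Z), SZ)))
  [4] S(add(add(Z, mul(add(SSZ, Z), SZ)), add(Z, add(S^4(Z), SZ))))
  [5] S(add(mul(add(SSZ, Z), SZ), add(Z, add(S^4(Z), SZ))))
  [6] S(add(mul(S(add(SZ, Z)), SZ), add(Z, add(S^4(Z), SZ))))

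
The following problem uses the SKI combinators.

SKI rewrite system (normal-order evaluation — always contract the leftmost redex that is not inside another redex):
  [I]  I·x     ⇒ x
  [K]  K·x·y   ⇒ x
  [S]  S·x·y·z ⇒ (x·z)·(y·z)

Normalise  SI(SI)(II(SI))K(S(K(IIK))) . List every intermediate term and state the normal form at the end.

Answer: normal form = K(SIK)  (in 11 steps)

Derivation:
  start: SI(SI)(II(SI))K(S(K(IIK)))
  →1  I(II(SI))(SI(II(SI)))K(S(K(IIK)))
  →2  II(SI)(SI(II(SI)))K(S(K(IIK)))
  →3  I(SI)(SI(II(SI)))K(S(K(IIK)))
  →4  SI(SI(II(SI)))K(S(K(IIK)))
  →5  IK(SI(II(SI))K)(S(K(IIK)))
  →6  K(SI(II(SI))K)(S(K(IIK)))
  →7  SI(II(SI))K
  →8  IK(II(SI)K)
  →9  K(II(SI)K)
  →10  K(I(SI)K)
  →11  K(SIK)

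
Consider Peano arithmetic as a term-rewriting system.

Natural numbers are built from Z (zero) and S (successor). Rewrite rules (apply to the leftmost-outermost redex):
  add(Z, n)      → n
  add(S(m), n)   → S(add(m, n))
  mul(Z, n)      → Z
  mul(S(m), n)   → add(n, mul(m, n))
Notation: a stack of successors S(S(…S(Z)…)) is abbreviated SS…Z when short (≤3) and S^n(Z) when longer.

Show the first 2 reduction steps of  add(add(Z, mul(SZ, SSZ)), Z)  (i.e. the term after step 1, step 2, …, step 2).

Answer: after 2 steps: add(add(SSZ, mul(Z, SSZ)), Z)

Derivation:
  start: add(add(Z, mul(SZ, SSZ)), Z)
  →1  add(mul(SZ, SSZ), Z)
  →2  add(add(SSZ, mul(Z, SSZ)), Z)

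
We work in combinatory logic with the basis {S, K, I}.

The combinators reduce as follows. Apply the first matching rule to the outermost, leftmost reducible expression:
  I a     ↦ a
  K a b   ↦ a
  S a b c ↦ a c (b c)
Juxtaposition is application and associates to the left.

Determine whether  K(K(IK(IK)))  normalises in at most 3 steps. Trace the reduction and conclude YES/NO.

  start: K(K(IK(IK)))
  [1] K(K(K(IK)))
  [2] K(K(KK))

Answer: YES — reaches normal form K(K(KK)) in 2 ≤ 3 steps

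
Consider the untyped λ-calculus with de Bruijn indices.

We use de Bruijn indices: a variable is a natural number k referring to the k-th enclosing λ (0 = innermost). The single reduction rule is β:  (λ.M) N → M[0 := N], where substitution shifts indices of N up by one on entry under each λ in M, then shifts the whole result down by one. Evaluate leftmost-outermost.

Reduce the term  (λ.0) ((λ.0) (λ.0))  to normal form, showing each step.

Answer: normal form = λ.0  (in 2 steps)

Derivation:
  start: (λ.0) ((λ.0) (λ.0))
  [1] (λ.0) (λ.0)
  [2] λ.0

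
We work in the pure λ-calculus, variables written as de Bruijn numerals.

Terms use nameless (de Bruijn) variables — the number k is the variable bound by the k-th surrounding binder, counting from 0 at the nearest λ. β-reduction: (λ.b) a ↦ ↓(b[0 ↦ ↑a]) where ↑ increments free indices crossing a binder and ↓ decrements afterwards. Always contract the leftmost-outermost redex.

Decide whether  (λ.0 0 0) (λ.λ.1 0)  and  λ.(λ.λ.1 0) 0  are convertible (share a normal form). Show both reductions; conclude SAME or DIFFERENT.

Answer: SAME — A ⇓ λ.λ.1 0, B ⇓ λ.λ.1 0

Derivation:
Term A:
  start: (λ.0 0 0) (λ.λ.1 0)
  [1] (λ.λ.1 0) (λ.λ.1 0) (λ.λ.1 0)
  [2] (λ.(λ.λ.1 0) 0) (λ.λ.1 0)
  [3] (λ.λ.1 0) (λ.λ.1 0)
  [4] λ.(λ.λ.1 0) 0
  [5] λ.λ.1 0

Term B:
  start: λ.(λ.λ.1 0) 0
  [1] λ.λ.1 0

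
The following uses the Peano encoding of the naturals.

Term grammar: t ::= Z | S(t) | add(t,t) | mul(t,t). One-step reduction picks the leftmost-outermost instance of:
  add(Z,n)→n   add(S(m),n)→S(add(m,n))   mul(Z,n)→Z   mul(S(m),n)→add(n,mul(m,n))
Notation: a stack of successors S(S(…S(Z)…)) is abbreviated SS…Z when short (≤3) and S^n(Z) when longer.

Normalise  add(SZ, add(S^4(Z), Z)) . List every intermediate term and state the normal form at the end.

  start: add(SZ, add(S^4(Z), Z))
  [1] S(add(Z, add(S^4(Z), Z)))
  [2] S(add(S^4(Z), Z))
  [3] S(S(add(SSSZ, Z)))
  [4] S(S(S(add(SSZ, Z))))
  [5] S(S(S(S(add(SZ, Z)))))
  [6] S(S(S(S(S(add(Z, Z))))))
  [7] S^5(Z)

Answer: normal form = S^5(Z)  (in 7 steps)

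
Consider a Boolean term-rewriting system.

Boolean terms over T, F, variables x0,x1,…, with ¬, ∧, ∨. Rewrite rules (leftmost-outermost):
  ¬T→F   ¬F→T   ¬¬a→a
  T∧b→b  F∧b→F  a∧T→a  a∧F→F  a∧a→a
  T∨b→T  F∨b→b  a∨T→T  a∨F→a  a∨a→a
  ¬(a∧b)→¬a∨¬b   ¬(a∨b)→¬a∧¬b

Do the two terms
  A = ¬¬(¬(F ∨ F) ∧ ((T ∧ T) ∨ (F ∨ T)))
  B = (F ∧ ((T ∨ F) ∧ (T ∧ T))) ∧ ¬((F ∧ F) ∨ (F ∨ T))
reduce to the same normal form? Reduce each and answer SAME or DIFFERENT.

Term A:
  start: ¬¬(¬(F ∨ F) ∧ ((T ∧ T) ∨ (F ∨ T)))
  step 1: ¬(F ∨ F) ∧ ((T ∧ T) ∨ (F ∨ T))
  step 2: (¬F ∧ ¬F) ∧ ((T ∧ T) ∨ (F ∨ T))
  step 3: ¬F ∧ ((T ∧ T) ∨ (F ∨ T))
  step 4: T ∧ ((T ∧ T) ∨ (F ∨ T))
  step 5: (T ∧ T) ∨ (F ∨ T)
  step 6: T ∨ (F ∨ T)
  step 7: T

Term B:
  start: (F ∧ ((T ∨ F) ∧ (T ∧ T))) ∧ ¬((F ∧ F) ∨ (F ∨ T))
  step 1: F ∧ ¬((F ∧ F) ∨ (F ∨ T))
  step 2: F

Answer: DIFFERENT — A ⇓ T, B ⇓ F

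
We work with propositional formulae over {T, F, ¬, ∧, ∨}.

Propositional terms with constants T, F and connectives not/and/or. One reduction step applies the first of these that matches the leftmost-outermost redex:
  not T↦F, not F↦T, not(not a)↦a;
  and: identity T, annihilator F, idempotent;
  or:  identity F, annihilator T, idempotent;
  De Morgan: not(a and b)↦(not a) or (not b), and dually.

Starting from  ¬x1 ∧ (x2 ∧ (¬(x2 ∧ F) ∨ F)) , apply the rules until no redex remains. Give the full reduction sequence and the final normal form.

  start: ¬x1 ∧ (x2 ∧ (¬(x2 ∧ F) ∨ F))
  step 1: ¬x1 ∧ (x2 ∧ ¬(x2 ∧ F))
  step 2: ¬x1 ∧ (x2 ∧ (¬x2 ∨ ¬F))
  step 3: ¬x1 ∧ (x2 ∧ (¬x2 ∨ T))
  step 4: ¬x1 ∧ (x2 ∧ T)
  step 5: ¬x1 ∧ x2

Answer: normal form = ¬x1 ∧ x2  (in 5 steps)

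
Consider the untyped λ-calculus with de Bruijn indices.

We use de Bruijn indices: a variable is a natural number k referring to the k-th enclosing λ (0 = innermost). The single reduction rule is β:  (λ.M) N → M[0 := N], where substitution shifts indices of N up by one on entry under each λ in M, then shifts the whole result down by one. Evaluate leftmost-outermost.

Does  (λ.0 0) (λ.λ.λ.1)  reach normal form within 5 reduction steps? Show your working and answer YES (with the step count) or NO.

  start: (λ.0 0) (λ.λ.λ.1)
  [1] (λ.λ.λ.1) (λ.λ.λ.1)
  [2] λ.λ.1

Answer: YES — reaches normal form λ.λ.1 in 2 ≤ 5 steps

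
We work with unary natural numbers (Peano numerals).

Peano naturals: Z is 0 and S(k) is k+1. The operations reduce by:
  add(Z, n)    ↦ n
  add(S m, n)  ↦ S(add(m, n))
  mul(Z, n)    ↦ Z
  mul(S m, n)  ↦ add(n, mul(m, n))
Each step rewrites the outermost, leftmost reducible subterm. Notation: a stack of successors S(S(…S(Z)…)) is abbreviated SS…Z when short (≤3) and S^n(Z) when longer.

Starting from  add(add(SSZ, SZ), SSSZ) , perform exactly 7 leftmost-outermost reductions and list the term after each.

Answer: after 7 steps: S^6(Z)

Derivation:
  start: add(add(SSZ, SZ), SSSZ)
  [1] add(S(add(SZ, SZ)), SSSZ)
  [2] S(add(add(SZ, SZ), SSSZ))
  [3] S(add(S(add(Z, SZ)), SSSZ))
  [4] S(S(add(add(Z, SZ), SSSZ)))
  [5] S(S(add(SZ, SSSZ)))
  [6] S(S(S(add(Z, SSSZ))))
  [7] S^6(Z)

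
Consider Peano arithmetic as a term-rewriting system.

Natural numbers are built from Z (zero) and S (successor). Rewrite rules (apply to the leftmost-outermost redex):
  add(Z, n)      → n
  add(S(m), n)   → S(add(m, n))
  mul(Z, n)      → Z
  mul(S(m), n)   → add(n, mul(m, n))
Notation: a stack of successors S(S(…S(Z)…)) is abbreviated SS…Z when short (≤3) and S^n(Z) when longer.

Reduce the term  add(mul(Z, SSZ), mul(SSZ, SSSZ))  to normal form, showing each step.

Answer: normal form = S^6(Z)  (in 13 steps)

Reduction:
  start: add(mul(Z, SSZ), mul(SSZ, SSSZ))
  [1] add(Z, mul(SSZ, SSSZ))
  [2] mul(SSZ, SSSZ)
  [3] add(SSSZ, mul(SZ, SSSZ))
  [4] S(add(SSZ, mul(SZ, SSSZ)))
  [5] S(S(add(SZ, mul(SZ, SSSZ))))
  [6] S(S(S(add(Z, mul(SZ, SSSZ)))))
  [7] S(S(S(mul(SZ, SSSZ))))
  [8] S(S(S(add(SSSZ, mul(Z, SSSZ)))))
  [9] S(S(S(S(add(SSZ, mul(Z, SSSZ))))))
  [10] S(S(S(S(S(add(SZ, mul(Z, SSSZ)))))))
  [11] S(S(S(S(S(S(add(Z, mul(Z, SSSZ))))))))
  [12] S(S(S(S(S(S(mul(Z, SSSZ)))))))
  [13] S^6(Z)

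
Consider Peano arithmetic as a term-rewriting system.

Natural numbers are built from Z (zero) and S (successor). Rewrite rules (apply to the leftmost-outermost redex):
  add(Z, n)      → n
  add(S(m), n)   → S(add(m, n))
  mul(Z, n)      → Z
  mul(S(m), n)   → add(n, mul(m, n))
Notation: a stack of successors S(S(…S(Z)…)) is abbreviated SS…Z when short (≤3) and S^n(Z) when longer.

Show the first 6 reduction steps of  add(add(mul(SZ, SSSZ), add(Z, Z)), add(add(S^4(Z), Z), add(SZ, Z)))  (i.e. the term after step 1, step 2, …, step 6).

Answer: after 6 steps: S(add(S(add(add(SZ, mul(Z, SSSZ)), add(Z, Z))), add(add(S^4(Z), Z), add(SZ, Z))))

Derivation:
  start: add(add(mul(SZ, SSSZ), add(Z, Z)), add(add(S^4(Z), Z), add(SZ, Z)))
  [1] add(add(add(SSSZ, mul(Z, SSSZ)), add(Z, Z)), add(add(S^4(Z), Z), add(SZ, Z)))
  [2] add(add(S(add(SSZ, mul(Z, SSSZ))), add(Z, Z)), add(add(S^4(Z), Z), add(SZ, Z)))
  [3] add(S(add(add(SSZ, mul(Z, SSSZ)), add(Z, Z))), add(add(S^4(Z), Z), add(SZ, Z)))
  [4] S(add(add(add(SSZ, mul(Z, SSSZ)), add(Z, Z)), add(add(S^4(Z), Z), add(SZ, Z))))
  [5] S(add(add(S(add(SZ, mul(Z, SSSZ))), add(Z, Z)), add(add(S^4(Z), Z), add(SZ, Z))))
  [6] S(add(S(add(add(SZ, mul(Z, SSSZ)), add(Z, Z))), add(add(S^4(Z), Z), add(SZ, Z))))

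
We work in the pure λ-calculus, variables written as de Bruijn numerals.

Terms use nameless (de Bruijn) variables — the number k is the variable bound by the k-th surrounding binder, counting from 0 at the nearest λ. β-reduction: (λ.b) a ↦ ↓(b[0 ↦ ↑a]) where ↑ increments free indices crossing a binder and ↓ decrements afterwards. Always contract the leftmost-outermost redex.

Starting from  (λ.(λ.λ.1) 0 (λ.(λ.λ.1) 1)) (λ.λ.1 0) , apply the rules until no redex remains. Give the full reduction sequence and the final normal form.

Answer: normal form = λ.λ.1 0  (in 3 steps)

Derivation:
  start: (λ.(λ.λ.1) 0 (λ.(λ.λ.1) 1)) (λ.λ.1 0)
  →1  (λ.λ.1) (λ.λ.1 0) (λ.(λ.λ.1) (λ.λ.1 0))
  →2  (λ.λ.λ.1 0) (λ.(λ.λ.1) (λ.λ.1 0))
  →3  λ.λ.1 0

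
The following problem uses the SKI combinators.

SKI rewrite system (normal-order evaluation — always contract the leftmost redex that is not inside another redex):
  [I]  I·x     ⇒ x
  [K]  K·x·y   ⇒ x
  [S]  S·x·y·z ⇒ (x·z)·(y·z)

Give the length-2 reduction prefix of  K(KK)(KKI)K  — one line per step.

Answer: after 2 steps: K

Reduction:
  start: K(KK)(KKI)K
  →1  KKK
  →2  K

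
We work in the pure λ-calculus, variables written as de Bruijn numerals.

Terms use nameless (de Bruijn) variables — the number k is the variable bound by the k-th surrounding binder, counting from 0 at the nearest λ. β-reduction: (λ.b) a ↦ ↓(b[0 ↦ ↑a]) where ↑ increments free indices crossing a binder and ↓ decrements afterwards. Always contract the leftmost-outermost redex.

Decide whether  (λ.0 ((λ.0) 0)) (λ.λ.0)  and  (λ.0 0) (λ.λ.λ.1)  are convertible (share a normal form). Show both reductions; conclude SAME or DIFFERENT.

Term A:
  start: (λ.0 ((λ.0) 0)) (λ.λ.0)
  →1  (λ.λ.0) ((λ.0) (λ.λ.0))
  →2  λ.0

Term B:
  start: (λ.0 0) (λ.λ.λ.1)
  →1  (λ.λ.λ.1) (λ.λ.λ.1)
  →2  λ.λ.1

Answer: DIFFERENT — A ⇓ λ.0, B ⇓ λ.λ.1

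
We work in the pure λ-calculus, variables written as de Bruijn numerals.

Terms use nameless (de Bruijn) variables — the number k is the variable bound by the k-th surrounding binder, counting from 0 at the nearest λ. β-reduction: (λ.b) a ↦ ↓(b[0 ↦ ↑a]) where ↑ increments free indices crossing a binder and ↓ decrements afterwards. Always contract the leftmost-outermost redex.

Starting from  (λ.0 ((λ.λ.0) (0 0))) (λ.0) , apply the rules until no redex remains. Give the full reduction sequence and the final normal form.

Answer: normal form = λ.0  (in 3 steps)

Derivation:
  start: (λ.0 ((λ.λ.0) (0 0))) (λ.0)
  step 1: (λ.0) ((λ.λ.0) ((λ.0) (λ.0)))
  step 2: (λ.λ.0) ((λ.0) (λ.0))
  step 3: λ.0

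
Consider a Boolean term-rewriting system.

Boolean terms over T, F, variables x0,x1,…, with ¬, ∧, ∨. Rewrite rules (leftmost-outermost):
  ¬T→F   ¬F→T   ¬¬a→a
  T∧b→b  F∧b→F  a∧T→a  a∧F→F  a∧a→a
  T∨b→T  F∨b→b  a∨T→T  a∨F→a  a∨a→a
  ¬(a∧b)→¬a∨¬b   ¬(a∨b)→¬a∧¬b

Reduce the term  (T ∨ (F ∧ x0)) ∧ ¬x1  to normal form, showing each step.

Answer: normal form = ¬x1  (in 2 steps)

Working:
  start: (T ∨ (F ∧ x0)) ∧ ¬x1
  [1] T ∧ ¬x1
  [2] ¬x1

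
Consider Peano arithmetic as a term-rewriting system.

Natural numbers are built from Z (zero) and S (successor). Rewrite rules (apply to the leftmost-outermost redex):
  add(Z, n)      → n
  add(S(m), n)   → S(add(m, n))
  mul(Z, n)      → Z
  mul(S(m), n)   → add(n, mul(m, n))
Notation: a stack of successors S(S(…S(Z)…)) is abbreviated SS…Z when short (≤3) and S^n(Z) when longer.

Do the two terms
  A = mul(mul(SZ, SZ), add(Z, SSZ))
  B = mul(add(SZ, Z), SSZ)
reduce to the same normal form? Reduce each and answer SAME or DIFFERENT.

Term A:
  start: mul(mul(SZ, SZ), add(Z, SSZ))
  step 1: mul(add(SZ, mul(Z, SZ)), add(Z, SSZ))
  step 2: mul(S(add(Z, mul(Z, SZ))), add(Z, SSZ))
  step 3: add(add(Z, SSZ), mul(add(Z, mul(Z, SZ)), add(Z, SSZ)))
  step 4: add(SSZ, mul(add(Z, mul(Z, SZ)), add(Z, SSZ)))
  step 5: S(add(SZ, mul(add(Z, mul(Z, SZ)), add(Z, SSZ))))
  step 6: S(S(add(Z, mul(add(Z, mul(Z, SZ)), add(Z, SSZ)))))
  step 7: S(S(mul(add(Z, mul(Z, SZ)), add(Z, SSZ))))
  step 8: S(S(mul(mul(Z, SZ), add(Z, SSZ))))
  step 9: S(S(mul(Z, add(Z, SSZ))))
  step 10: SSZ

Term B:
  start: mul(add(SZ, Z), SSZ)
  step 1: mul(S(add(Z, Z)), SSZ)
  step 2: add(SSZ, mul(add(Z, Z), SSZ))
  step 3: S(add(SZ, mul(add(Z, Z), SSZ)))
  step 4: S(S(add(Z, mul(add(Z, Z), SSZ))))
  step 5: S(S(mul(add(Z, Z), SSZ)))
  step 6: S(S(mul(Z, SSZ)))
  step 7: SSZ

Answer: SAME — A ⇓ SSZ, B ⇓ SSZ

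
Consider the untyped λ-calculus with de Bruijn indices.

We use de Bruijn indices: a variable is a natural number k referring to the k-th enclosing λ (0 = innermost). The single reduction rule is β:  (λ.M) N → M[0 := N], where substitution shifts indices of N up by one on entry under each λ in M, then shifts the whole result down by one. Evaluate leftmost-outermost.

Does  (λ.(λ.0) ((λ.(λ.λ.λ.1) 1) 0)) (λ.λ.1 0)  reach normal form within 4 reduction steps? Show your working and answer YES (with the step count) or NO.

  start: (λ.(λ.0) ((λ.(λ.λ.λ.1) 1) 0)) (λ.λ.1 0)
  →1  (λ.0) ((λ.(λ.λ.λ.1) (λ.λ.1 0)) (λ.λ.1 0))
  →2  (λ.(λ.λ.λ.1) (λ.λ.1 0)) (λ.λ.1 0)
  →3  (λ.λ.λ.1) (λ.λ.1 0)
  →4  λ.λ.1

Answer: YES — reaches normal form λ.λ.1 in 4 ≤ 4 steps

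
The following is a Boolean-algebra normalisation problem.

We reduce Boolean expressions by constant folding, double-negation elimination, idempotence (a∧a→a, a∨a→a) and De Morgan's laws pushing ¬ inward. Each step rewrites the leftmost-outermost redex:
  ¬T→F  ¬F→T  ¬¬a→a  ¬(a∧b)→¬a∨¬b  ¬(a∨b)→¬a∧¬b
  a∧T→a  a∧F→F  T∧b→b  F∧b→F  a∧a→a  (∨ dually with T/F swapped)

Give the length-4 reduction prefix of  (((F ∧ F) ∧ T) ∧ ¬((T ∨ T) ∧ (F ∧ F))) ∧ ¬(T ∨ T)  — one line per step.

Answer: after 4 steps: F

Working:
  start: (((F ∧ F) ∧ T) ∧ ¬((T ∨ T) ∧ (F ∧ F))) ∧ ¬(T ∨ T)
  →1  ((F ∧ F) ∧ ¬((T ∨ T) ∧ (F ∧ F))) ∧ ¬(T ∨ T)
  →2  (F ∧ ¬((T ∨ T) ∧ (F ∧ F))) ∧ ¬(T ∨ T)
  →3  F ∧ ¬(T ∨ T)
  →4  F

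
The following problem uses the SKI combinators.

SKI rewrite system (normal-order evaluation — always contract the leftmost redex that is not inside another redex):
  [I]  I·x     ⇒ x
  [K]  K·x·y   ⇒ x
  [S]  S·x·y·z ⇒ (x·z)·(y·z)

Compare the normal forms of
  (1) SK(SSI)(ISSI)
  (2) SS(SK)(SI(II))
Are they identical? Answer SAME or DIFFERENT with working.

Term A:
  start: SK(SSI)(ISSI)
  step 1: K(ISSI)(SSI(ISSI))
  step 2: ISSI
  step 3: SSI

Term B:
  start: SS(SK)(SI(II))
  step 1: S(SI(II))(SK(SI(II)))
  step 2: S(SII)(SK(SI(II)))
  step 3: S(SII)(SK(SII))

Answer: DIFFERENT — A ⇓ SSI, B ⇓ S(SII)(SK(SII))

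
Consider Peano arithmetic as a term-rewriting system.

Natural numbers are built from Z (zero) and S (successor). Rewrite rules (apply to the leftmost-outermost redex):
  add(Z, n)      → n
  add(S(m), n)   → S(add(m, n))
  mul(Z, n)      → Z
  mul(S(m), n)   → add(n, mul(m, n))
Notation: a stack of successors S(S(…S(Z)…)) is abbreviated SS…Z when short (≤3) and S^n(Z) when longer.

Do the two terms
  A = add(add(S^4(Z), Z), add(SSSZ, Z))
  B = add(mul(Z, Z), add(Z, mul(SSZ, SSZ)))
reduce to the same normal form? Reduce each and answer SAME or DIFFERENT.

Term A:
  start: add(add(S^4(Z), Z), add(SSSZ, Z))
  step 1: add(S(add(SSSZ, Z)), add(SSSZ, Z))
  step 2: S(add(add(SSSZ, Z), add(SSSZ, Z)))
  step 3: S(add(S(add(SSZ, Z)), add(SSSZ, Z)))
  step 4: S(S(add(add(SSZ, Z), add(SSSZ, Z))))
  step 5: S(S(add(S(add(SZ, Z)), add(SSSZ, Z))))
  step 6: S(S(S(add(add(SZ, Z), add(SSSZ, Z)))))
  step 7: S(S(S(add(S(add(Z, Z)), add(SSSZ, Z)))))
  step 8: S(S(S(S(add(add(Z, Z), add(SSSZ, Z))))))
  step 9: S(S(S(S(add(Z, add(SSSZ, Z))))))
  step 10: S(S(S(S(add(SSSZ, Z)))))
  step 11: S(S(S(S(S(add(SSZ, Z))))))
  step 12: S(S(S(S(S(S(add(SZ, Z)))))))
  step 13: S(S(S(S(S(S(S(add(Z, Z))))))))
  step 14: S^7(Z)

Term B:
  start: add(mul(Z, Z), add(Z, mul(SSZ, SSZ)))
  step 1: add(Z, add(Z, mul(SSZ, SSZ)))
  step 2: add(Z, mul(SSZ, SSZ))
  step 3: mul(SSZ, SSZ)
  step 4: add(SSZ, mul(SZ, SSZ))
  step 5: S(add(SZ, mul(SZ, SSZ)))
  step 6: S(S(add(Z, mul(SZ, SSZ))))
  step 7: S(S(mul(SZ, SSZ)))
  step 8: S(S(add(SSZ, mul(Z, SSZ))))
  step 9: S(S(S(add(SZ, mul(Z, SSZ)))))
  step 10: S(S(S(S(add(Z, mul(Z, SSZ))))))
  step 11: S(S(S(S(mul(Z, SSZ)))))
  step 12: S^4(Z)

Answer: DIFFERENT — A ⇓ S^7(Z), B ⇓ S^4(Z)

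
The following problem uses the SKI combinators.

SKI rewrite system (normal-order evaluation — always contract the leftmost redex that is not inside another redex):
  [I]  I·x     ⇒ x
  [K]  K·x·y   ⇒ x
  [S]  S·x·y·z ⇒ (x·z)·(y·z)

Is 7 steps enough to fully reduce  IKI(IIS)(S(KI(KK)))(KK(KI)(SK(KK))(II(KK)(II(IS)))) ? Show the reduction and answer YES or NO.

  start: IKI(IIS)(S(KI(KK)))(KK(KI)(SK(KK))(II(KK)(II(IS))))
  →1  KI(IIS)(S(KI(KK)))(KK(KI)(SK(KK))(II(KK)(II(IS))))
  →2  I(S(KI(KK)))(KK(KI)(SK(KK))(II(KK)(II(IS))))
  →3  S(KI(KK))(KK(KI)(SK(KK))(II(KK)(II(IS))))
  →4  SI(KK(KI)(SK(KK))(II(KK)(II(IS))))
  →5  SI(K(SK(KK))(II(KK)(II(IS))))
  →6  SI(SK(KK))

Answer: YES — reaches normal form SI(SK(KK)) in 6 ≤ 7 steps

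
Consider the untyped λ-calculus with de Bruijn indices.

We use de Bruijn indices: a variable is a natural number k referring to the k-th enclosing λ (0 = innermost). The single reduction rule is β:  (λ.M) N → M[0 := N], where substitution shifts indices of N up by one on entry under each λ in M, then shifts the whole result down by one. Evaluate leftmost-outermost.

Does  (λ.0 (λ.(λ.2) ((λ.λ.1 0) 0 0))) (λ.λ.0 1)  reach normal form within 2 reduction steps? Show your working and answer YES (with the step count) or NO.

Answer: NO — after 2 steps the term is λ.0 (λ.(λ.λ.λ.0 1) ((λ.λ.1 0) 0 0)), not yet normal

Reduction:
  start: (λ.0 (λ.(λ.2) ((λ.λ.1 0) 0 0))) (λ.λ.0 1)
  →1  (λ.λ.0 1) (λ.(λ.λ.λ.0 1) ((λ.λ.1 0) 0 0))
  →2  λ.0 (λ.(λ.λ.λ.0 1) ((λ.λ.1 0) 0 0))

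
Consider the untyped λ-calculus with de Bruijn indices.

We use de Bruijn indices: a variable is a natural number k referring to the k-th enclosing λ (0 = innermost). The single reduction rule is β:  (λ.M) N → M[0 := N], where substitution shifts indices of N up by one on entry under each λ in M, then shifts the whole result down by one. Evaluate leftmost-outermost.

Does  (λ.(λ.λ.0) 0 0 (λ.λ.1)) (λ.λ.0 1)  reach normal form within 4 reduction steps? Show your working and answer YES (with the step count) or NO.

  start: (λ.(λ.λ.0) 0 0 (λ.λ.1)) (λ.λ.0 1)
  →1  (λ.λ.0) (λ.λ.0 1) (λ.λ.0 1) (λ.λ.1)
  →2  (λ.0) (λ.λ.0 1) (λ.λ.1)
  →3  (λ.λ.0 1) (λ.λ.1)
  →4  λ.0 (λ.λ.1)

Answer: YES — reaches normal form λ.0 (λ.λ.1) in 4 ≤ 4 steps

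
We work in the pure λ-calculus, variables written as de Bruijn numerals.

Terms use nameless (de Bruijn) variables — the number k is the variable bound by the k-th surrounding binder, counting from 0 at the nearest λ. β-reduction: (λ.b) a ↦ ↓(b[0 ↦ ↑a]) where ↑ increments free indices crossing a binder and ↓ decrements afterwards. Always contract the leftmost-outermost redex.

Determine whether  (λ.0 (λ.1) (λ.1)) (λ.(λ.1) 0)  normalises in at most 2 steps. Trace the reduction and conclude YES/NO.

Answer: NO — after 2 steps the term is (λ.λ.λ.(λ.1) 0) (λ.λ.(λ.1) 0) (λ.λ.(λ.1) 0), not yet normal

Working:
  start: (λ.0 (λ.1) (λ.1)) (λ.(λ.1) 0)
  step 1: (λ.(λ.1) 0) (λ.λ.(λ.1) 0) (λ.λ.(λ.1) 0)
  step 2: (λ.λ.λ.(λ.1) 0) (λ.λ.(λ.1) 0) (λ.λ.(λ.1) 0)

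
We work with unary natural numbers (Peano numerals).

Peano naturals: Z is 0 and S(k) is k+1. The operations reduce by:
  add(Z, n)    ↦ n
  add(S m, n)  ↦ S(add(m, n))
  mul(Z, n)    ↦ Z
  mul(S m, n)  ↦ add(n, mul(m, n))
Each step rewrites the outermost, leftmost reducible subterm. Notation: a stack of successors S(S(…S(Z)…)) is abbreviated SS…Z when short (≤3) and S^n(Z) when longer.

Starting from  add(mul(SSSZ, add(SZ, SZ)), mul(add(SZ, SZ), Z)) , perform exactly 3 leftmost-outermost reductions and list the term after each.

  start: add(mul(SSSZ, add(SZ, SZ)), mul(add(SZ, SZ), Z))
  →1  add(add(add(SZ, SZ), mul(SSZ, add(SZ, SZ))), mul(add(SZ, SZ), Z))
  →2  add(add(S(add(Z, SZ)), mul(SSZ, add(SZ, SZ))), mul(add(SZ, SZ), Z))
  →3  add(S(add(add(Z, SZ), mul(SSZ, add(SZ, SZ)))), mul(add(SZ, SZ), Z))

Answer: after 3 steps: add(S(add(add(Z, SZ), mul(SSZ, add(SZ, SZ)))), mul(add(SZ, SZ), Z))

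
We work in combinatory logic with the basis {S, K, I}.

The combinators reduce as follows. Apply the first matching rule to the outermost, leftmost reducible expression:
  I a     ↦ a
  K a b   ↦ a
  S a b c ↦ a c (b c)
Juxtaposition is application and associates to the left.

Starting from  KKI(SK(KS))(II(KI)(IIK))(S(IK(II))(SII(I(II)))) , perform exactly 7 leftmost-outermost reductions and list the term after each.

  start: KKI(SK(KS))(II(KI)(IIK))(S(IK(II))(SII(I(II))))
  [1] K(SK(KS))(II(KI)(IIK))(S(IK(II))(SII(I(II))))
  [2] SK(KS)(S(IK(II))(SII(I(II))))
  [3] K(S(IK(II))(SII(I(II))))(KS(S(IK(II))(SII(I(II)))))
  [4] S(IK(II))(SII(I(II)))
  [5] S(K(II))(SII(I(II)))
  [6] S(KI)(SII(I(II)))
  [7] S(KI)(I(I(II))(I(I(II))))

Answer: after 7 steps: S(KI)(I(I(II))(I(I(II))))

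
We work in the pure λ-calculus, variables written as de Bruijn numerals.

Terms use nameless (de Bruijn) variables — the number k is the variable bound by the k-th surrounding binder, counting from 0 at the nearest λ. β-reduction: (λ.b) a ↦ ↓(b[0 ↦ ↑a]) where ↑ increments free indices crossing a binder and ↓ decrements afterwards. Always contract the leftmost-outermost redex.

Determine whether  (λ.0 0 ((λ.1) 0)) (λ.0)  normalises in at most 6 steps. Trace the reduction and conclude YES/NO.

  start: (λ.0 0 ((λ.1) 0)) (λ.0)
  step 1: (λ.0) (λ.0) ((λ.λ.0) (λ.0))
  step 2: (λ.0) ((λ.λ.0) (λ.0))
  step 3: (λ.λ.0) (λ.0)
  step 4: λ.0

Answer: YES — reaches normal form λ.0 in 4 ≤ 6 steps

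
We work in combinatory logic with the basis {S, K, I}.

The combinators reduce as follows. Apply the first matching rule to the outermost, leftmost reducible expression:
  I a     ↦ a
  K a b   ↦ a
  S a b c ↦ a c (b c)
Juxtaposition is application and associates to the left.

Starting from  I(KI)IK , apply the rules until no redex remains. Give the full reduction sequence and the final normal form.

Answer: normal form = K  (in 3 steps)

Reduction:
  start: I(KI)IK
  [1] KIIK
  [2] IK
  [3] K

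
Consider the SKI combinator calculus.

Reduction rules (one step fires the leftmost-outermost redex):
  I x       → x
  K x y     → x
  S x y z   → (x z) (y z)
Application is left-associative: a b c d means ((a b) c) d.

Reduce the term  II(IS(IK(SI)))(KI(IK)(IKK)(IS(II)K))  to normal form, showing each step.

Answer: normal form = S(K(SI))K  (in 8 steps)

Working:
  start: II(IS(IK(SI)))(KI(IK)(IKK)(IS(II)K))
  step 1: I(IS(IK(SI)))(KI(IK)(IKK)(IS(II)K))
  step 2: IS(IK(SI))(KI(IK)(IKK)(IS(II)K))
  step 3: S(IK(SI))(KI(IK)(IKK)(IS(II)K))
  step 4: S(K(SI))(KI(IK)(IKK)(IS(II)K))
  step 5: S(K(SI))(I(IKK)(IS(II)K))
  step 6: S(K(SI))(IKK(IS(II)K))
  step 7: S(K(SI))(KK(IS(II)K))
  step 8: S(K(SI))K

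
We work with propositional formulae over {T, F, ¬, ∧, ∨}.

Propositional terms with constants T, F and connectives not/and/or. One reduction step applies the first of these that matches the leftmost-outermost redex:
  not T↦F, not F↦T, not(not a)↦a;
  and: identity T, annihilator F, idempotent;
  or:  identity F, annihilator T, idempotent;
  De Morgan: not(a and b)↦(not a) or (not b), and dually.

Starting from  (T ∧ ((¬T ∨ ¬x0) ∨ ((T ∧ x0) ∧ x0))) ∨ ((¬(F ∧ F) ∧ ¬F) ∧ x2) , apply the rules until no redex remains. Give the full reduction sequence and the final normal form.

Answer: normal form = (¬x0 ∨ x0) ∨ x2  (in 10 steps)

Working:
  start: (T ∧ ((¬T ∨ ¬x0) ∨ ((T ∧ x0) ∧ x0))) ∨ ((¬(F ∧ F) ∧ ¬F) ∧ x2)
  [1] ((¬T ∨ ¬x0) ∨ ((T ∧ x0) ∧ x0)) ∨ ((¬(F ∧ F) ∧ ¬F) ∧ x2)
  [2] ((F ∨ ¬x0) ∨ ((T ∧ x0) ∧ x0)) ∨ ((¬(F ∧ F) ∧ ¬F) ∧ x2)
  [3] (¬x0 ∨ ((T ∧ x0) ∧ x0)) ∨ ((¬(F ∧ F) ∧ ¬F) ∧ x2)
  [4] (¬x0 ∨ (x0 ∧ x0)) ∨ ((¬(F ∧ F) ∧ ¬F) ∧ x2)
  [5] (¬x0 ∨ x0) ∨ ((¬(F ∧ F) ∧ ¬F) ∧ x2)
  [6] (¬x0 ∨ x0) ∨ (((¬F ∨ ¬F) ∧ ¬F) ∧ x2)
  [7] (¬x0 ∨ x0) ∨ ((¬F ∧ ¬F) ∧ x2)
  [8] (¬x0 ∨ x0) ∨ (¬F ∧ x2)
  [9] (¬x0 ∨ x0) ∨ (T ∧ x2)
  [10] (¬x0 ∨ x0) ∨ x2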